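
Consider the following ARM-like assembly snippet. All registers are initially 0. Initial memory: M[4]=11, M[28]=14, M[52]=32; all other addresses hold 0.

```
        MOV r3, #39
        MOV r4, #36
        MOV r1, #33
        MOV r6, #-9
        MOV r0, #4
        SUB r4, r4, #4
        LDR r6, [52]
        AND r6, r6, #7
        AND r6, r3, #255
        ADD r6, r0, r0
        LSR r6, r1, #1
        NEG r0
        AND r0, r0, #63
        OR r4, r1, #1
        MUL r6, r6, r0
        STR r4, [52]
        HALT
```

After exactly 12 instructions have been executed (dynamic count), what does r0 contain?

-4

after MOV r3, #39: r3=39
after MOV r4, #36: r4=36
after MOV r1, #33: r1=33
after MOV r6, #-9: r6=-9
after MOV r0, #4: r0=4
after SUB r4, r4, #4: r4=36-4=32
after LDR r6, [52]: r6=M[52]=32
after AND r6, r6, #7: r6=32&7=0
after AND r6, r3, #255: r6=39&255=39
after ADD r6, r0, r0: r6=4+4=8
after LSR r6, r1, #1: r6=33>>1=16
after NEG r0: r0=-(4)=-4
After step 12: r0 = -4.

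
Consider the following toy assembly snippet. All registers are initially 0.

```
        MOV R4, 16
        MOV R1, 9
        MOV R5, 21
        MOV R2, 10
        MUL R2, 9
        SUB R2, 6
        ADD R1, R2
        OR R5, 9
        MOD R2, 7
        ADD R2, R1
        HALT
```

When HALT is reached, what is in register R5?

29

MOV R4, 16 → R4=16
MOV R1, 9 → R1=9
MOV R5, 21 → R5=21
MOV R2, 10 → R2=10
MUL R2, 9 → R2=10*9=90
SUB R2, 6 → R2=90-6=84
ADD R1, R2 → R1=9+84=93
OR R5, 9 → R5=21|9=29
MOD R2, 7 → R2=84%7=0
ADD R2, R1 → R2=0+93=93
halt.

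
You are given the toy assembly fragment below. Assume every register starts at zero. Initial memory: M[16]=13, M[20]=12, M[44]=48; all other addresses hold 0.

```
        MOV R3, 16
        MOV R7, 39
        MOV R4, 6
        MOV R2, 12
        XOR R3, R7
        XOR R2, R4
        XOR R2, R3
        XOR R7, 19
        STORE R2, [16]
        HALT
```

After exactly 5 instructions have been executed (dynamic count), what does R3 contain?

after MOV R3, 16: R3=16
after MOV R7, 39: R7=39
after MOV R4, 6: R4=6
after MOV R2, 12: R2=12
after XOR R3, R7: R3=16^39=55
After step 5: R3 = 55.

55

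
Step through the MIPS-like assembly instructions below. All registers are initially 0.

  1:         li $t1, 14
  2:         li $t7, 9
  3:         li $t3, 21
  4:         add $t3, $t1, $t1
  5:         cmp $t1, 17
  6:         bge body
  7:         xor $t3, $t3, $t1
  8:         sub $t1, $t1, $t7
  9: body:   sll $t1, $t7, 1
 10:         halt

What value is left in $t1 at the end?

li $t1, 14 → $t1=14
li $t7, 9 → $t7=9
li $t3, 21 → $t3=21
add $t3, $t1, $t1 → $t3=14+14=28
cmp $t1, 17  (cmp 14,17)
bge body: not taken
xor $t3, $t3, $t1 → $t3=28^14=18
sub $t1, $t1, $t7 → $t1=14-9=5
sll $t1, $t7, 1 → $t1=9<<1=18
halt.

18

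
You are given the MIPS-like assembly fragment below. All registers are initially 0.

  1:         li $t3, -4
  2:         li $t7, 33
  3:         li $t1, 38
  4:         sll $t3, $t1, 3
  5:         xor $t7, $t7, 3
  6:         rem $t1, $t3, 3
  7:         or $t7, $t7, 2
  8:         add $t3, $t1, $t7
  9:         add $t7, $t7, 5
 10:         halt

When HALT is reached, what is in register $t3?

35

after li $t3, -4: $t3=-4
after li $t7, 33: $t7=33
after li $t1, 38: $t1=38
after sll $t3, $t1, 3: $t3=38<<3=304
after xor $t7, $t7, 3: $t7=33^3=34
after rem $t1, $t3, 3: $t1=304%3=1
after or $t7, $t7, 2: $t7=34|2=34
after add $t3, $t1, $t7: $t3=1+34=35
after add $t7, $t7, 5: $t7=34+5=39
halt.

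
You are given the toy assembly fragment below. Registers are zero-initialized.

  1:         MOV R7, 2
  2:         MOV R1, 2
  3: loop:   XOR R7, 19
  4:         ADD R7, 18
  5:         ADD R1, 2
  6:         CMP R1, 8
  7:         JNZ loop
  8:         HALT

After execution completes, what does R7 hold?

99

R7=2
R1=2
R7=2^19=17
R7=17+18=35
R1=2+2=4
CMP R1, 8  (cmp 4,8)
JNZ loop: taken
R7=35^19=48
R7=48+18=66
R1=4+2=6
CMP R1, 8  (cmp 6,8)
JNZ loop: taken
R7=66^19=81
R7=81+18=99
R1=6+2=8
CMP R1, 8  (cmp 8,8)
JNZ loop: not taken
halt.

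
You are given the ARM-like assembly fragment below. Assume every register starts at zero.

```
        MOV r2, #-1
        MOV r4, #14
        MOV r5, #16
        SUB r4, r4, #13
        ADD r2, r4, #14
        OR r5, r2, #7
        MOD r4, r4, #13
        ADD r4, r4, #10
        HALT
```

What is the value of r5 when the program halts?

15

r2=-1
r4=14
r5=16
r4=14-13=1
r2=1+14=15
r5=15|7=15
r4=1%13=1
r4=1+10=11
halt.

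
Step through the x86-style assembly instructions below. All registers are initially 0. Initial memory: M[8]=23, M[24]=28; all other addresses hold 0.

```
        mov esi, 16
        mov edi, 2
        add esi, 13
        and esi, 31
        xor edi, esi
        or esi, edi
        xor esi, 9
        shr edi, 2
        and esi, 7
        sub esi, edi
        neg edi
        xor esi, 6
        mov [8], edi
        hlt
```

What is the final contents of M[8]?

after mov esi, 16: esi=16
after mov edi, 2: edi=2
after add esi, 13: esi=16+13=29
after and esi, 31: esi=29&31=29
after xor edi, esi: edi=2^29=31
after or esi, edi: esi=29|31=31
after xor esi, 9: esi=31^9=22
after shr edi, 2: edi=31>>2=7
after and esi, 7: esi=22&7=6
after sub esi, edi: esi=6-7=-1
after neg edi: edi=-(7)=-7
after xor esi, 6: esi=(-1)^6=-7
mov [8], edi → M[8]=-7
halt.

-7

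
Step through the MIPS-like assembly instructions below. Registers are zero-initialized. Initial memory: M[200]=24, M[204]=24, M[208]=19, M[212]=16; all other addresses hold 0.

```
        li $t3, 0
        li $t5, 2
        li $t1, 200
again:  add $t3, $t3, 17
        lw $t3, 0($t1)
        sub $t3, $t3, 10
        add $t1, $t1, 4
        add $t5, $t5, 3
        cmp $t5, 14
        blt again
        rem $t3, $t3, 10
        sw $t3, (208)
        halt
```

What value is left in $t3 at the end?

li $t3, 0 → $t3=0
li $t5, 2 → $t5=2
li $t1, 200 → $t1=200
add $t3, $t3, 17 → $t3=0+17=17
lw $t3, 0($t1) → $t3=M[200]=24
sub $t3, $t3, 10 → $t3=24-10=14
add $t1, $t1, 4 → $t1=200+4=204
add $t5, $t5, 3 → $t5=2+3=5
cmp $t5, 14  (cmp 5,14)
blt again: taken
add $t3, $t3, 17 → $t3=14+17=31
lw $t3, 0($t1) → $t3=M[204]=24
sub $t3, $t3, 10 → $t3=24-10=14
add $t1, $t1, 4 → $t1=204+4=208
add $t5, $t5, 3 → $t5=5+3=8
cmp $t5, 14  (cmp 8,14)
blt again: taken
add $t3, $t3, 17 → $t3=14+17=31
lw $t3, 0($t1) → $t3=M[208]=19
sub $t3, $t3, 10 → $t3=19-10=9
add $t1, $t1, 4 → $t1=208+4=212
add $t5, $t5, 3 → $t5=8+3=11
cmp $t5, 14  (cmp 11,14)
blt again: taken
add $t3, $t3, 17 → $t3=9+17=26
lw $t3, 0($t1) → $t3=M[212]=16
sub $t3, $t3, 10 → $t3=16-10=6
add $t1, $t1, 4 → $t1=212+4=216
add $t5, $t5, 3 → $t5=11+3=14
cmp $t5, 14  (cmp 14,14)
blt again: not taken
rem $t3, $t3, 10 → $t3=6%10=6
sw $t3, (208) → M[208]=6
halt.

6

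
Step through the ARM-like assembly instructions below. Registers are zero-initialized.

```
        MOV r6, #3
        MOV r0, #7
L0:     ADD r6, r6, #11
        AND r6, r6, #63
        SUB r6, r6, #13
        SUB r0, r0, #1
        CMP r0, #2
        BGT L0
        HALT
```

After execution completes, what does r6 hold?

-7

MOV r6, #3 → r6=3
MOV r0, #7 → r0=7
ADD r6, r6, #11 → r6=3+11=14
AND r6, r6, #63 → r6=14&63=14
SUB r6, r6, #13 → r6=14-13=1
SUB r0, r0, #1 → r0=7-1=6
CMP r0, #2  (cmp 6,2)
BGT L0: taken
ADD r6, r6, #11 → r6=1+11=12
AND r6, r6, #63 → r6=12&63=12
SUB r6, r6, #13 → r6=12-13=-1
SUB r0, r0, #1 → r0=6-1=5
CMP r0, #2  (cmp 5,2)
BGT L0: taken
ADD r6, r6, #11 → r6=(-1)+11=10
AND r6, r6, #63 → r6=10&63=10
SUB r6, r6, #13 → r6=10-13=-3
SUB r0, r0, #1 → r0=5-1=4
CMP r0, #2  (cmp 4,2)
BGT L0: taken
ADD r6, r6, #11 → r6=(-3)+11=8
AND r6, r6, #63 → r6=8&63=8
SUB r6, r6, #13 → r6=8-13=-5
SUB r0, r0, #1 → r0=4-1=3
CMP r0, #2  (cmp 3,2)
BGT L0: taken
ADD r6, r6, #11 → r6=(-5)+11=6
AND r6, r6, #63 → r6=6&63=6
SUB r6, r6, #13 → r6=6-13=-7
SUB r0, r0, #1 → r0=3-1=2
CMP r0, #2  (cmp 2,2)
BGT L0: not taken
halt.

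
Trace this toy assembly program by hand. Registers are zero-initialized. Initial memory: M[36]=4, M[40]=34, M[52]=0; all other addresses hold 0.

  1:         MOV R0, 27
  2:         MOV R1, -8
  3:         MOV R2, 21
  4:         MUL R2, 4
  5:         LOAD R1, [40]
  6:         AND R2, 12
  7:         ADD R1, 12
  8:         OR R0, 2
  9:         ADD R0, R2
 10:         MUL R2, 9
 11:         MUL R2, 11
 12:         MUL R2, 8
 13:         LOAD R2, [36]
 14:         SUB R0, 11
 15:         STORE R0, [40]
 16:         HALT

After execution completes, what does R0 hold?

after MOV R0, 27: R0=27
after MOV R1, -8: R1=-8
after MOV R2, 21: R2=21
after MUL R2, 4: R2=21*4=84
after LOAD R1, [40]: R1=M[40]=34
after AND R2, 12: R2=84&12=4
after ADD R1, 12: R1=34+12=46
after OR R0, 2: R0=27|2=27
after ADD R0, R2: R0=27+4=31
after MUL R2, 9: R2=4*9=36
after MUL R2, 11: R2=36*11=396
after MUL R2, 8: R2=396*8=3168
after LOAD R2, [36]: R2=M[36]=4
after SUB R0, 11: R0=31-11=20
STORE R0, [40] → M[40]=20
halt.

20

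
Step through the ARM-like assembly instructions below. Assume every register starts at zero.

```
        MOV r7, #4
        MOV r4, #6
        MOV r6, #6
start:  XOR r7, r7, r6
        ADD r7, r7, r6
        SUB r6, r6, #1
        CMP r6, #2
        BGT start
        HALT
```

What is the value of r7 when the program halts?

after MOV r7, #4: r7=4
after MOV r4, #6: r4=6
after MOV r6, #6: r6=6
after XOR r7, r7, r6: r7=4^6=2
after ADD r7, r7, r6: r7=2+6=8
after SUB r6, r6, #1: r6=6-1=5
CMP r6, #2  (cmp 5,2)
BGT start: taken
after XOR r7, r7, r6: r7=8^5=13
after ADD r7, r7, r6: r7=13+5=18
after SUB r6, r6, #1: r6=5-1=4
CMP r6, #2  (cmp 4,2)
BGT start: taken
after XOR r7, r7, r6: r7=18^4=22
after ADD r7, r7, r6: r7=22+4=26
after SUB r6, r6, #1: r6=4-1=3
CMP r6, #2  (cmp 3,2)
BGT start: taken
after XOR r7, r7, r6: r7=26^3=25
after ADD r7, r7, r6: r7=25+3=28
after SUB r6, r6, #1: r6=3-1=2
CMP r6, #2  (cmp 2,2)
BGT start: not taken
halt.

28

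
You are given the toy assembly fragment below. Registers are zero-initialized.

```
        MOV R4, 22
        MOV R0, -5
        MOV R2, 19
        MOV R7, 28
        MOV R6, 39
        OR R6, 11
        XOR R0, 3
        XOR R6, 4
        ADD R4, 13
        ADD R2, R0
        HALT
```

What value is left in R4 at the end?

35

after MOV R4, 22: R4=22
after MOV R0, -5: R0=-5
after MOV R2, 19: R2=19
after MOV R7, 28: R7=28
after MOV R6, 39: R6=39
after OR R6, 11: R6=39|11=47
after XOR R0, 3: R0=(-5)^3=-8
after XOR R6, 4: R6=47^4=43
after ADD R4, 13: R4=22+13=35
after ADD R2, R0: R2=19+(-8)=11
halt.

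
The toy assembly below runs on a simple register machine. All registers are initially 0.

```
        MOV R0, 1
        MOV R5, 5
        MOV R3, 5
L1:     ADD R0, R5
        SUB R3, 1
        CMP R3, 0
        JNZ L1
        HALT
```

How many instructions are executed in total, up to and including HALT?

MOV R0, 1 → R0=1
MOV R5, 5 → R5=5
MOV R3, 5 → R3=5
ADD R0, R5 → R0=1+5=6
SUB R3, 1 → R3=5-1=4
CMP R3, 0  (cmp 4,0)
JNZ L1: taken
ADD R0, R5 → R0=6+5=11
SUB R3, 1 → R3=4-1=3
CMP R3, 0  (cmp 3,0)
JNZ L1: taken
ADD R0, R5 → R0=11+5=16
SUB R3, 1 → R3=3-1=2
CMP R3, 0  (cmp 2,0)
JNZ L1: taken
ADD R0, R5 → R0=16+5=21
SUB R3, 1 → R3=2-1=1
CMP R3, 0  (cmp 1,0)
JNZ L1: taken
ADD R0, R5 → R0=21+5=26
SUB R3, 1 → R3=1-1=0
CMP R3, 0  (cmp 0,0)
JNZ L1: not taken
halt.
Total executed instructions: 24.

24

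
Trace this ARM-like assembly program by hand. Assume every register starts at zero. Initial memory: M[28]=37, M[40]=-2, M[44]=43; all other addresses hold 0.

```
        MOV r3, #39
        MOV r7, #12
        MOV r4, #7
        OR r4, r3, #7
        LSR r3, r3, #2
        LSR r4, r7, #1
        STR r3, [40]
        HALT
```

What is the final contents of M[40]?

9

r3=39
r7=12
r4=7
r4=39|7=39
r3=39>>2=9
r4=12>>1=6
STR r3, [40] → M[40]=9
halt.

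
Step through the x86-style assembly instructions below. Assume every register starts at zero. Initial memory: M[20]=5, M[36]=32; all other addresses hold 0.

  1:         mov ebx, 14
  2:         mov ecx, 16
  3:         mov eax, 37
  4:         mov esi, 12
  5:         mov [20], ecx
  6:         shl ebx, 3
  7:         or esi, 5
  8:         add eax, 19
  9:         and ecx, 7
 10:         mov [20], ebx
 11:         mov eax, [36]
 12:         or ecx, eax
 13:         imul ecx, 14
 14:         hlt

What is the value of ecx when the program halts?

448

after mov ebx, 14: ebx=14
after mov ecx, 16: ecx=16
after mov eax, 37: eax=37
after mov esi, 12: esi=12
mov [20], ecx → M[20]=16
after shl ebx, 3: ebx=14<<3=112
after or esi, 5: esi=12|5=13
after add eax, 19: eax=37+19=56
after and ecx, 7: ecx=16&7=0
mov [20], ebx → M[20]=112
after mov eax, [36]: eax=M[36]=32
after or ecx, eax: ecx=0|32=32
after imul ecx, 14: ecx=32*14=448
halt.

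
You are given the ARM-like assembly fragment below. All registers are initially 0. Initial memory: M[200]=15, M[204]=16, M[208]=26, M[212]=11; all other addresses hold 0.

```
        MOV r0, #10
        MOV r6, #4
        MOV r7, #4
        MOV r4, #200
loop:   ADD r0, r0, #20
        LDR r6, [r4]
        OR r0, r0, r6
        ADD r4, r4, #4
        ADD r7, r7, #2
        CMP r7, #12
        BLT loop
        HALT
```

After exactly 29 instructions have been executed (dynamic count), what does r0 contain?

123

MOV r0, #10 → r0=10
MOV r6, #4 → r6=4
MOV r7, #4 → r7=4
MOV r4, #200 → r4=200
ADD r0, r0, #20 → r0=10+20=30
LDR r6, [r4] → r6=M[200]=15
OR r0, r0, r6 → r0=30|15=31
ADD r4, r4, #4 → r4=200+4=204
ADD r7, r7, #2 → r7=4+2=6
CMP r7, #12  (cmp 6,12)
BLT loop: taken
ADD r0, r0, #20 → r0=31+20=51
LDR r6, [r4] → r6=M[204]=16
OR r0, r0, r6 → r0=51|16=51
ADD r4, r4, #4 → r4=204+4=208
ADD r7, r7, #2 → r7=6+2=8
CMP r7, #12  (cmp 8,12)
BLT loop: taken
ADD r0, r0, #20 → r0=51+20=71
LDR r6, [r4] → r6=M[208]=26
OR r0, r0, r6 → r0=71|26=95
ADD r4, r4, #4 → r4=208+4=212
ADD r7, r7, #2 → r7=8+2=10
CMP r7, #12  (cmp 10,12)
BLT loop: taken
ADD r0, r0, #20 → r0=95+20=115
LDR r6, [r4] → r6=M[212]=11
OR r0, r0, r6 → r0=115|11=123
ADD r4, r4, #4 → r4=212+4=216
After step 29: r0 = 123.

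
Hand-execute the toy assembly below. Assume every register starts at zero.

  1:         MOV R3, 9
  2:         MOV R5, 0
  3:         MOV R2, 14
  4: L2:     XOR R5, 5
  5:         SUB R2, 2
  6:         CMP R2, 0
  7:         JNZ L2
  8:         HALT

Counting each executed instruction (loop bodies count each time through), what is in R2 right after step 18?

6

after MOV R3, 9: R3=9
after MOV R5, 0: R5=0
after MOV R2, 14: R2=14
after XOR R5, 5: R5=0^5=5
after SUB R2, 2: R2=14-2=12
CMP R2, 0  (cmp 12,0)
JNZ L2: taken
after XOR R5, 5: R5=5^5=0
after SUB R2, 2: R2=12-2=10
CMP R2, 0  (cmp 10,0)
JNZ L2: taken
after XOR R5, 5: R5=0^5=5
after SUB R2, 2: R2=10-2=8
CMP R2, 0  (cmp 8,0)
JNZ L2: taken
after XOR R5, 5: R5=5^5=0
after SUB R2, 2: R2=8-2=6
CMP R2, 0  (cmp 6,0)
After step 18: R2 = 6.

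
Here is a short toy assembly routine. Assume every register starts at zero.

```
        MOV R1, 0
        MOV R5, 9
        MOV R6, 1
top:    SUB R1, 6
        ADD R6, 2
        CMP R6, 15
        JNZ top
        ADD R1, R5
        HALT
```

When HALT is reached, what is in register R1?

-33

R1=0
R5=9
R6=1
R1=0-6=-6
R6=1+2=3
CMP R6, 15  (cmp 3,15)
JNZ top: taken
R1=(-6)-6=-12
R6=3+2=5
CMP R6, 15  (cmp 5,15)
JNZ top: taken
R1=(-12)-6=-18
R6=5+2=7
CMP R6, 15  (cmp 7,15)
JNZ top: taken
R1=(-18)-6=-24
R6=7+2=9
CMP R6, 15  (cmp 9,15)
JNZ top: taken
R1=(-24)-6=-30
R6=9+2=11
CMP R6, 15  (cmp 11,15)
JNZ top: taken
R1=(-30)-6=-36
R6=11+2=13
CMP R6, 15  (cmp 13,15)
JNZ top: taken
R1=(-36)-6=-42
R6=13+2=15
CMP R6, 15  (cmp 15,15)
JNZ top: not taken
R1=(-42)+9=-33
halt.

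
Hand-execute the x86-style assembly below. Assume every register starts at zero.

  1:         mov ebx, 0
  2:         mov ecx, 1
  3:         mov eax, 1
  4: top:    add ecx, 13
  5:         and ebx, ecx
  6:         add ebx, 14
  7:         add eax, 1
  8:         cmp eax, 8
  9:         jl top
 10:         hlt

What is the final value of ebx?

mov ebx, 0 → ebx=0
mov ecx, 1 → ecx=1
mov eax, 1 → eax=1
add ecx, 13 → ecx=1+13=14
and ebx, ecx → ebx=0&14=0
add ebx, 14 → ebx=0+14=14
add eax, 1 → eax=1+1=2
cmp eax, 8  (cmp 2,8)
jl top: taken
add ecx, 13 → ecx=14+13=27
and ebx, ecx → ebx=14&27=10
add ebx, 14 → ebx=10+14=24
add eax, 1 → eax=2+1=3
cmp eax, 8  (cmp 3,8)
jl top: taken
add ecx, 13 → ecx=27+13=40
and ebx, ecx → ebx=24&40=8
add ebx, 14 → ebx=8+14=22
add eax, 1 → eax=3+1=4
cmp eax, 8  (cmp 4,8)
jl top: taken
add ecx, 13 → ecx=40+13=53
and ebx, ecx → ebx=22&53=20
add ebx, 14 → ebx=20+14=34
add eax, 1 → eax=4+1=5
cmp eax, 8  (cmp 5,8)
jl top: taken
add ecx, 13 → ecx=53+13=66
and ebx, ecx → ebx=34&66=2
add ebx, 14 → ebx=2+14=16
add eax, 1 → eax=5+1=6
cmp eax, 8  (cmp 6,8)
jl top: taken
add ecx, 13 → ecx=66+13=79
and ebx, ecx → ebx=16&79=0
add ebx, 14 → ebx=0+14=14
add eax, 1 → eax=6+1=7
cmp eax, 8  (cmp 7,8)
jl top: taken
add ecx, 13 → ecx=79+13=92
and ebx, ecx → ebx=14&92=12
add ebx, 14 → ebx=12+14=26
add eax, 1 → eax=7+1=8
cmp eax, 8  (cmp 8,8)
jl top: not taken
halt.

26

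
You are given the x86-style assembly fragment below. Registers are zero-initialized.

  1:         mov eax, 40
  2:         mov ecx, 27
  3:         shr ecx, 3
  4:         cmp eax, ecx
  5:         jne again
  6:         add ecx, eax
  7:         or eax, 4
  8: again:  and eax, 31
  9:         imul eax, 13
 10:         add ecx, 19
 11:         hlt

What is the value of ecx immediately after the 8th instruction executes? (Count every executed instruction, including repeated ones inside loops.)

after mov eax, 40: eax=40
after mov ecx, 27: ecx=27
after shr ecx, 3: ecx=27>>3=3
cmp eax, ecx  (cmp 40,3)
jne again: taken
after and eax, 31: eax=40&31=8
after imul eax, 13: eax=8*13=104
after add ecx, 19: ecx=3+19=22
After step 8: ecx = 22.

22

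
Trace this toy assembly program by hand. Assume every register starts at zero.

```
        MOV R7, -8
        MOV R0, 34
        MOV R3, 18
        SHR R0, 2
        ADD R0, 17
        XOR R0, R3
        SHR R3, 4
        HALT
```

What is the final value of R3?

after MOV R7, -8: R7=-8
after MOV R0, 34: R0=34
after MOV R3, 18: R3=18
after SHR R0, 2: R0=34>>2=8
after ADD R0, 17: R0=8+17=25
after XOR R0, R3: R0=25^18=11
after SHR R3, 4: R3=18>>4=1
halt.

1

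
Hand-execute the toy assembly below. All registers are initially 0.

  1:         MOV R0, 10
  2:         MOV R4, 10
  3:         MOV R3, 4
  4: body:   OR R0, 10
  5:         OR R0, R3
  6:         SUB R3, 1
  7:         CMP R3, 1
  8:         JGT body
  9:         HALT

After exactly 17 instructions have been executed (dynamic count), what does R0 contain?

15

after MOV R0, 10: R0=10
after MOV R4, 10: R4=10
after MOV R3, 4: R3=4
after OR R0, 10: R0=10|10=10
after OR R0, R3: R0=10|4=14
after SUB R3, 1: R3=4-1=3
CMP R3, 1  (cmp 3,1)
JGT body: taken
after OR R0, 10: R0=14|10=14
after OR R0, R3: R0=14|3=15
after SUB R3, 1: R3=3-1=2
CMP R3, 1  (cmp 2,1)
JGT body: taken
after OR R0, 10: R0=15|10=15
after OR R0, R3: R0=15|2=15
after SUB R3, 1: R3=2-1=1
CMP R3, 1  (cmp 1,1)
After step 17: R0 = 15.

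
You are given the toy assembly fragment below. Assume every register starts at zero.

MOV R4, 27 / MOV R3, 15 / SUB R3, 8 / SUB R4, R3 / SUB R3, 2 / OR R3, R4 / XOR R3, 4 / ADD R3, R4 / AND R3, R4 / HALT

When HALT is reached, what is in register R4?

20

R4=27
R3=15
R3=15-8=7
R4=27-7=20
R3=7-2=5
R3=5|20=21
R3=21^4=17
R3=17+20=37
R3=37&20=4
halt.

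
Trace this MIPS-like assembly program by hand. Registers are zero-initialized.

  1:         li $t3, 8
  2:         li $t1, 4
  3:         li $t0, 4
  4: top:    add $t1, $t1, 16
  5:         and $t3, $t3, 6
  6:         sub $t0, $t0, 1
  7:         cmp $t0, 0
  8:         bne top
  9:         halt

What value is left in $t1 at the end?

$t3=8
$t1=4
$t0=4
$t1=4+16=20
$t3=8&6=0
$t0=4-1=3
cmp $t0, 0  (cmp 3,0)
bne top: taken
$t1=20+16=36
$t3=0&6=0
$t0=3-1=2
cmp $t0, 0  (cmp 2,0)
bne top: taken
$t1=36+16=52
$t3=0&6=0
$t0=2-1=1
cmp $t0, 0  (cmp 1,0)
bne top: taken
$t1=52+16=68
$t3=0&6=0
$t0=1-1=0
cmp $t0, 0  (cmp 0,0)
bne top: not taken
halt.

68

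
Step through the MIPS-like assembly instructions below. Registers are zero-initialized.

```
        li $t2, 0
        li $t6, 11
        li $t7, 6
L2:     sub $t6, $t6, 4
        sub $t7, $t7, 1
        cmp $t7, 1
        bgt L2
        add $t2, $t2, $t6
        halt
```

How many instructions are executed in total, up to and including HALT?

25

after li $t2, 0: $t2=0
after li $t6, 11: $t6=11
after li $t7, 6: $t7=6
after sub $t6, $t6, 4: $t6=11-4=7
after sub $t7, $t7, 1: $t7=6-1=5
cmp $t7, 1  (cmp 5,1)
bgt L2: taken
after sub $t6, $t6, 4: $t6=7-4=3
after sub $t7, $t7, 1: $t7=5-1=4
cmp $t7, 1  (cmp 4,1)
bgt L2: taken
after sub $t6, $t6, 4: $t6=3-4=-1
after sub $t7, $t7, 1: $t7=4-1=3
cmp $t7, 1  (cmp 3,1)
bgt L2: taken
after sub $t6, $t6, 4: $t6=(-1)-4=-5
after sub $t7, $t7, 1: $t7=3-1=2
cmp $t7, 1  (cmp 2,1)
bgt L2: taken
after sub $t6, $t6, 4: $t6=(-5)-4=-9
after sub $t7, $t7, 1: $t7=2-1=1
cmp $t7, 1  (cmp 1,1)
bgt L2: not taken
after add $t2, $t2, $t6: $t2=0+(-9)=-9
halt.
Total executed instructions: 25.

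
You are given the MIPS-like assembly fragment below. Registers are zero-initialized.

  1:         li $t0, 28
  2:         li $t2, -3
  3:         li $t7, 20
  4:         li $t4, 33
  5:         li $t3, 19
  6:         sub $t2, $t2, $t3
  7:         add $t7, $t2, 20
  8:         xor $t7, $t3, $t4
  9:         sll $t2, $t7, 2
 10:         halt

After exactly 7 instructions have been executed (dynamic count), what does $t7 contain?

-2

after li $t0, 28: $t0=28
after li $t2, -3: $t2=-3
after li $t7, 20: $t7=20
after li $t4, 33: $t4=33
after li $t3, 19: $t3=19
after sub $t2, $t2, $t3: $t2=(-3)-19=-22
after add $t7, $t2, 20: $t7=(-22)+20=-2
After step 7: $t7 = -2.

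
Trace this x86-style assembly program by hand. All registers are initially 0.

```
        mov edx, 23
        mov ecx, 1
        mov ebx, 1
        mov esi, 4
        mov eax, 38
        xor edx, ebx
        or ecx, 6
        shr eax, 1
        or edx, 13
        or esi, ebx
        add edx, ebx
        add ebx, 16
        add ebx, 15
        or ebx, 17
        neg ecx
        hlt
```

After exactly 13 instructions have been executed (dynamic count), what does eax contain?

mov edx, 23 → edx=23
mov ecx, 1 → ecx=1
mov ebx, 1 → ebx=1
mov esi, 4 → esi=4
mov eax, 38 → eax=38
xor edx, ebx → edx=23^1=22
or ecx, 6 → ecx=1|6=7
shr eax, 1 → eax=38>>1=19
or edx, 13 → edx=22|13=31
or esi, ebx → esi=4|1=5
add edx, ebx → edx=31+1=32
add ebx, 16 → ebx=1+16=17
add ebx, 15 → ebx=17+15=32
After step 13: eax = 19.

19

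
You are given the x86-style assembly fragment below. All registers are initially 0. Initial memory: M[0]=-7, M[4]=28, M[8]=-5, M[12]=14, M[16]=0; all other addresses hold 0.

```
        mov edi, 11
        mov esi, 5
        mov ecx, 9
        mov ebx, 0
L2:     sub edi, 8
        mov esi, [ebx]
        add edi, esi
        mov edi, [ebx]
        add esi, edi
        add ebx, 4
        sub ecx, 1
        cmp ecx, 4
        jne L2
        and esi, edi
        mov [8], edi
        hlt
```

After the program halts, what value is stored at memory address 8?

0

after mov edi, 11: edi=11
after mov esi, 5: esi=5
after mov ecx, 9: ecx=9
after mov ebx, 0: ebx=0
after sub edi, 8: edi=11-8=3
after mov esi, [ebx]: esi=M[0]=-7
after add edi, esi: edi=3+(-7)=-4
after mov edi, [ebx]: edi=M[0]=-7
after add esi, edi: esi=(-7)+(-7)=-14
after add ebx, 4: ebx=0+4=4
after sub ecx, 1: ecx=9-1=8
cmp ecx, 4  (cmp 8,4)
jne L2: taken
after sub edi, 8: edi=(-7)-8=-15
after mov esi, [ebx]: esi=M[4]=28
after add edi, esi: edi=(-15)+28=13
after mov edi, [ebx]: edi=M[4]=28
after add esi, edi: esi=28+28=56
after add ebx, 4: ebx=4+4=8
after sub ecx, 1: ecx=8-1=7
cmp ecx, 4  (cmp 7,4)
jne L2: taken
after sub edi, 8: edi=28-8=20
after mov esi, [ebx]: esi=M[8]=-5
after add edi, esi: edi=20+(-5)=15
after mov edi, [ebx]: edi=M[8]=-5
after add esi, edi: esi=(-5)+(-5)=-10
after add ebx, 4: ebx=8+4=12
after sub ecx, 1: ecx=7-1=6
cmp ecx, 4  (cmp 6,4)
jne L2: taken
after sub edi, 8: edi=(-5)-8=-13
after mov esi, [ebx]: esi=M[12]=14
after add edi, esi: edi=(-13)+14=1
after mov edi, [ebx]: edi=M[12]=14
after add esi, edi: esi=14+14=28
after add ebx, 4: ebx=12+4=16
after sub ecx, 1: ecx=6-1=5
cmp ecx, 4  (cmp 5,4)
jne L2: taken
after sub edi, 8: edi=14-8=6
after mov esi, [ebx]: esi=M[16]=0
after add edi, esi: edi=6+0=6
after mov edi, [ebx]: edi=M[16]=0
after add esi, edi: esi=0+0=0
after add ebx, 4: ebx=16+4=20
after sub ecx, 1: ecx=5-1=4
cmp ecx, 4  (cmp 4,4)
jne L2: not taken
after and esi, edi: esi=0&0=0
mov [8], edi → M[8]=0
halt.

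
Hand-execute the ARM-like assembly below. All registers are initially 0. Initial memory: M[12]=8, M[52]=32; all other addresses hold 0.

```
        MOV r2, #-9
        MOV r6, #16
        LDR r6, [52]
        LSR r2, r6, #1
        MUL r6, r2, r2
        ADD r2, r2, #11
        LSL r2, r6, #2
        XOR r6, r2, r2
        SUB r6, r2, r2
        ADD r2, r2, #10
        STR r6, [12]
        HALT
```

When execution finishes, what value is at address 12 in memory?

0

MOV r2, #-9 → r2=-9
MOV r6, #16 → r6=16
LDR r6, [52] → r6=M[52]=32
LSR r2, r6, #1 → r2=32>>1=16
MUL r6, r2, r2 → r6=16*16=256
ADD r2, r2, #11 → r2=16+11=27
LSL r2, r6, #2 → r2=256<<2=1024
XOR r6, r2, r2 → r6=1024^1024=0
SUB r6, r2, r2 → r6=1024-1024=0
ADD r2, r2, #10 → r2=1024+10=1034
STR r6, [12] → M[12]=0
halt.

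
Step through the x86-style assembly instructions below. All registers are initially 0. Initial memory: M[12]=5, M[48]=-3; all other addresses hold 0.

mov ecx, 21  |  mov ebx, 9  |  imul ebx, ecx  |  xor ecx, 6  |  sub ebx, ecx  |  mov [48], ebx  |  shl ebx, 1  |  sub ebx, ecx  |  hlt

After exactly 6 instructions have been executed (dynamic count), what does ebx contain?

170

after mov ecx, 21: ecx=21
after mov ebx, 9: ebx=9
after imul ebx, ecx: ebx=9*21=189
after xor ecx, 6: ecx=21^6=19
after sub ebx, ecx: ebx=189-19=170
mov [48], ebx → M[48]=170
After step 6: ebx = 170.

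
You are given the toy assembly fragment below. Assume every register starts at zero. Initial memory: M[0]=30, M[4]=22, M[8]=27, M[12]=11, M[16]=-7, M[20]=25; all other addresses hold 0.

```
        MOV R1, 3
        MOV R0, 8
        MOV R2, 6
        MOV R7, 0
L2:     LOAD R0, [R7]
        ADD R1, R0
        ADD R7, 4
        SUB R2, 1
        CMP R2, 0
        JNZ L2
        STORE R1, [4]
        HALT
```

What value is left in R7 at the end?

24

R1=3
R0=8
R2=6
R7=0
R0=M[0]=30
R1=3+30=33
R7=0+4=4
R2=6-1=5
CMP R2, 0  (cmp 5,0)
JNZ L2: taken
R0=M[4]=22
R1=33+22=55
R7=4+4=8
R2=5-1=4
CMP R2, 0  (cmp 4,0)
JNZ L2: taken
R0=M[8]=27
R1=55+27=82
R7=8+4=12
R2=4-1=3
CMP R2, 0  (cmp 3,0)
JNZ L2: taken
R0=M[12]=11
R1=82+11=93
R7=12+4=16
R2=3-1=2
CMP R2, 0  (cmp 2,0)
JNZ L2: taken
R0=M[16]=-7
R1=93+(-7)=86
R7=16+4=20
R2=2-1=1
CMP R2, 0  (cmp 1,0)
JNZ L2: taken
R0=M[20]=25
R1=86+25=111
R7=20+4=24
R2=1-1=0
CMP R2, 0  (cmp 0,0)
JNZ L2: not taken
STORE R1, [4] → M[4]=111
halt.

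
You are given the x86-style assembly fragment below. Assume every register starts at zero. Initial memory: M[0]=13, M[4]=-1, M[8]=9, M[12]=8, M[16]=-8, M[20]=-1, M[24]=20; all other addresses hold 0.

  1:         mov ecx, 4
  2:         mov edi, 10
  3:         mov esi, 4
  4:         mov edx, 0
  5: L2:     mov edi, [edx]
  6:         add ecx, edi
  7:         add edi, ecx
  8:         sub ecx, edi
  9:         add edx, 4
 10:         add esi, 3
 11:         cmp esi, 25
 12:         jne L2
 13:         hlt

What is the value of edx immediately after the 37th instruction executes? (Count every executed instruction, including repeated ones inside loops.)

16

mov ecx, 4 → ecx=4
mov edi, 10 → edi=10
mov esi, 4 → esi=4
mov edx, 0 → edx=0
mov edi, [edx] → edi=M[0]=13
add ecx, edi → ecx=4+13=17
add edi, ecx → edi=13+17=30
sub ecx, edi → ecx=17-30=-13
add edx, 4 → edx=0+4=4
add esi, 3 → esi=4+3=7
cmp esi, 25  (cmp 7,25)
jne L2: taken
mov edi, [edx] → edi=M[4]=-1
add ecx, edi → ecx=(-13)+(-1)=-14
add edi, ecx → edi=(-1)+(-14)=-15
sub ecx, edi → ecx=(-14)-(-15)=1
add edx, 4 → edx=4+4=8
add esi, 3 → esi=7+3=10
cmp esi, 25  (cmp 10,25)
jne L2: taken
mov edi, [edx] → edi=M[8]=9
add ecx, edi → ecx=1+9=10
add edi, ecx → edi=9+10=19
sub ecx, edi → ecx=10-19=-9
add edx, 4 → edx=8+4=12
add esi, 3 → esi=10+3=13
cmp esi, 25  (cmp 13,25)
jne L2: taken
mov edi, [edx] → edi=M[12]=8
add ecx, edi → ecx=(-9)+8=-1
add edi, ecx → edi=8+(-1)=7
sub ecx, edi → ecx=(-1)-7=-8
add edx, 4 → edx=12+4=16
add esi, 3 → esi=13+3=16
cmp esi, 25  (cmp 16,25)
jne L2: taken
mov edi, [edx] → edi=M[16]=-8
After step 37: edx = 16.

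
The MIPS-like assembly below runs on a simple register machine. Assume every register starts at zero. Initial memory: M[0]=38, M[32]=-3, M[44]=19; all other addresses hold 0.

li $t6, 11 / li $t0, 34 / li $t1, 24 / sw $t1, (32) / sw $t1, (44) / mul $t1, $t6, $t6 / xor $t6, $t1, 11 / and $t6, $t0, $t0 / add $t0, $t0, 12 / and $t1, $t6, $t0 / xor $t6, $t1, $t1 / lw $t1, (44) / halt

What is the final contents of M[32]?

after li $t6, 11: $t6=11
after li $t0, 34: $t0=34
after li $t1, 24: $t1=24
sw $t1, (32) → M[32]=24
sw $t1, (44) → M[44]=24
after mul $t1, $t6, $t6: $t1=11*11=121
after xor $t6, $t1, 11: $t6=121^11=114
after and $t6, $t0, $t0: $t6=34&34=34
after add $t0, $t0, 12: $t0=34+12=46
after and $t1, $t6, $t0: $t1=34&46=34
after xor $t6, $t1, $t1: $t6=34^34=0
after lw $t1, (44): $t1=M[44]=24
halt.

24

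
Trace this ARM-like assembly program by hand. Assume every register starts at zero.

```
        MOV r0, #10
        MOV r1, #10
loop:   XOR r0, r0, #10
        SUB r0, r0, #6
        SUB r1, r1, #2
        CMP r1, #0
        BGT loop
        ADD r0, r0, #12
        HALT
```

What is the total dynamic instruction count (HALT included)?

29

MOV r0, #10 → r0=10
MOV r1, #10 → r1=10
XOR r0, r0, #10 → r0=10^10=0
SUB r0, r0, #6 → r0=0-6=-6
SUB r1, r1, #2 → r1=10-2=8
CMP r1, #0  (cmp 8,0)
BGT loop: taken
XOR r0, r0, #10 → r0=(-6)^10=-16
SUB r0, r0, #6 → r0=(-16)-6=-22
SUB r1, r1, #2 → r1=8-2=6
CMP r1, #0  (cmp 6,0)
BGT loop: taken
XOR r0, r0, #10 → r0=(-22)^10=-32
SUB r0, r0, #6 → r0=(-32)-6=-38
SUB r1, r1, #2 → r1=6-2=4
CMP r1, #0  (cmp 4,0)
BGT loop: taken
XOR r0, r0, #10 → r0=(-38)^10=-48
SUB r0, r0, #6 → r0=(-48)-6=-54
SUB r1, r1, #2 → r1=4-2=2
CMP r1, #0  (cmp 2,0)
BGT loop: taken
XOR r0, r0, #10 → r0=(-54)^10=-64
SUB r0, r0, #6 → r0=(-64)-6=-70
SUB r1, r1, #2 → r1=2-2=0
CMP r1, #0  (cmp 0,0)
BGT loop: not taken
ADD r0, r0, #12 → r0=(-70)+12=-58
halt.
Total executed instructions: 29.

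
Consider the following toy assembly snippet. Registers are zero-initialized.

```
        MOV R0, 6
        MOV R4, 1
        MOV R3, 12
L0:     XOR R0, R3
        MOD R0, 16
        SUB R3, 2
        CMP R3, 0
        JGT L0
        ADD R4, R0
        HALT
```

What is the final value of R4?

9

MOV R0, 6 → R0=6
MOV R4, 1 → R4=1
MOV R3, 12 → R3=12
XOR R0, R3 → R0=6^12=10
MOD R0, 16 → R0=10%16=10
SUB R3, 2 → R3=12-2=10
CMP R3, 0  (cmp 10,0)
JGT L0: taken
XOR R0, R3 → R0=10^10=0
MOD R0, 16 → R0=0%16=0
SUB R3, 2 → R3=10-2=8
CMP R3, 0  (cmp 8,0)
JGT L0: taken
XOR R0, R3 → R0=0^8=8
MOD R0, 16 → R0=8%16=8
SUB R3, 2 → R3=8-2=6
CMP R3, 0  (cmp 6,0)
JGT L0: taken
XOR R0, R3 → R0=8^6=14
MOD R0, 16 → R0=14%16=14
SUB R3, 2 → R3=6-2=4
CMP R3, 0  (cmp 4,0)
JGT L0: taken
XOR R0, R3 → R0=14^4=10
MOD R0, 16 → R0=10%16=10
SUB R3, 2 → R3=4-2=2
CMP R3, 0  (cmp 2,0)
JGT L0: taken
XOR R0, R3 → R0=10^2=8
MOD R0, 16 → R0=8%16=8
SUB R3, 2 → R3=2-2=0
CMP R3, 0  (cmp 0,0)
JGT L0: not taken
ADD R4, R0 → R4=1+8=9
halt.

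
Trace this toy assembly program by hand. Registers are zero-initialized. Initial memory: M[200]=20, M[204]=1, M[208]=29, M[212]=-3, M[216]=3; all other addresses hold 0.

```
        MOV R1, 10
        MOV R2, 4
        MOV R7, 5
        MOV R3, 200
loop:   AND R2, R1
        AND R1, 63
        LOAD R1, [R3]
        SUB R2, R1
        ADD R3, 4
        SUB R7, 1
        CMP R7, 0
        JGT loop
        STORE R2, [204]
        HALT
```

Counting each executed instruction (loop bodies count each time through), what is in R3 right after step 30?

MOV R1, 10 → R1=10
MOV R2, 4 → R2=4
MOV R7, 5 → R7=5
MOV R3, 200 → R3=200
AND R2, R1 → R2=4&10=0
AND R1, 63 → R1=10&63=10
LOAD R1, [R3] → R1=M[200]=20
SUB R2, R1 → R2=0-20=-20
ADD R3, 4 → R3=200+4=204
SUB R7, 1 → R7=5-1=4
CMP R7, 0  (cmp 4,0)
JGT loop: taken
AND R2, R1 → R2=(-20)&20=4
AND R1, 63 → R1=20&63=20
LOAD R1, [R3] → R1=M[204]=1
SUB R2, R1 → R2=4-1=3
ADD R3, 4 → R3=204+4=208
SUB R7, 1 → R7=4-1=3
CMP R7, 0  (cmp 3,0)
JGT loop: taken
AND R2, R1 → R2=3&1=1
AND R1, 63 → R1=1&63=1
LOAD R1, [R3] → R1=M[208]=29
SUB R2, R1 → R2=1-29=-28
ADD R3, 4 → R3=208+4=212
SUB R7, 1 → R7=3-1=2
CMP R7, 0  (cmp 2,0)
JGT loop: taken
AND R2, R1 → R2=(-28)&29=4
AND R1, 63 → R1=29&63=29
After step 30: R3 = 212.

212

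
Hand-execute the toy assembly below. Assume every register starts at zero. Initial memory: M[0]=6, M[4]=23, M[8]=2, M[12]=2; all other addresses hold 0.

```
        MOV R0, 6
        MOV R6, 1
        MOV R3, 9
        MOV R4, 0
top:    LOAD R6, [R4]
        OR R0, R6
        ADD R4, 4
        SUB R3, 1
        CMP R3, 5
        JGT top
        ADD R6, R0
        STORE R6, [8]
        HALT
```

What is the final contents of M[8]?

25

R0=6
R6=1
R3=9
R4=0
R6=M[0]=6
R0=6|6=6
R4=0+4=4
R3=9-1=8
CMP R3, 5  (cmp 8,5)
JGT top: taken
R6=M[4]=23
R0=6|23=23
R4=4+4=8
R3=8-1=7
CMP R3, 5  (cmp 7,5)
JGT top: taken
R6=M[8]=2
R0=23|2=23
R4=8+4=12
R3=7-1=6
CMP R3, 5  (cmp 6,5)
JGT top: taken
R6=M[12]=2
R0=23|2=23
R4=12+4=16
R3=6-1=5
CMP R3, 5  (cmp 5,5)
JGT top: not taken
R6=2+23=25
STORE R6, [8] → M[8]=25
halt.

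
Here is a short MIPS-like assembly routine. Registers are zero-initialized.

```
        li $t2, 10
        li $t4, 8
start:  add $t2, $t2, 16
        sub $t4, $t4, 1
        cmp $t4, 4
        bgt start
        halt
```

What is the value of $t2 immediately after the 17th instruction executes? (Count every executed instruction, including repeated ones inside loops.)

$t2=10
$t4=8
$t2=10+16=26
$t4=8-1=7
cmp $t4, 4  (cmp 7,4)
bgt start: taken
$t2=26+16=42
$t4=7-1=6
cmp $t4, 4  (cmp 6,4)
bgt start: taken
$t2=42+16=58
$t4=6-1=5
cmp $t4, 4  (cmp 5,4)
bgt start: taken
$t2=58+16=74
$t4=5-1=4
cmp $t4, 4  (cmp 4,4)
After step 17: $t2 = 74.

74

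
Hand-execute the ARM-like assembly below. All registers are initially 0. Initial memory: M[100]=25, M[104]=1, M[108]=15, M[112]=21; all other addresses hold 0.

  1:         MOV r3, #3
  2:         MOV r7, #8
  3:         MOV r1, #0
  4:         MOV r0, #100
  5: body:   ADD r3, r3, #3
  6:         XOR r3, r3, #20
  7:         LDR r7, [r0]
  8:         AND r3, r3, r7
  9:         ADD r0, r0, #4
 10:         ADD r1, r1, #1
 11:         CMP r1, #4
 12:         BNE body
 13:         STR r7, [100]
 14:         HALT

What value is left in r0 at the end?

116

MOV r3, #3 → r3=3
MOV r7, #8 → r7=8
MOV r1, #0 → r1=0
MOV r0, #100 → r0=100
ADD r3, r3, #3 → r3=3+3=6
XOR r3, r3, #20 → r3=6^20=18
LDR r7, [r0] → r7=M[100]=25
AND r3, r3, r7 → r3=18&25=16
ADD r0, r0, #4 → r0=100+4=104
ADD r1, r1, #1 → r1=0+1=1
CMP r1, #4  (cmp 1,4)
BNE body: taken
ADD r3, r3, #3 → r3=16+3=19
XOR r3, r3, #20 → r3=19^20=7
LDR r7, [r0] → r7=M[104]=1
AND r3, r3, r7 → r3=7&1=1
ADD r0, r0, #4 → r0=104+4=108
ADD r1, r1, #1 → r1=1+1=2
CMP r1, #4  (cmp 2,4)
BNE body: taken
ADD r3, r3, #3 → r3=1+3=4
XOR r3, r3, #20 → r3=4^20=16
LDR r7, [r0] → r7=M[108]=15
AND r3, r3, r7 → r3=16&15=0
ADD r0, r0, #4 → r0=108+4=112
ADD r1, r1, #1 → r1=2+1=3
CMP r1, #4  (cmp 3,4)
BNE body: taken
ADD r3, r3, #3 → r3=0+3=3
XOR r3, r3, #20 → r3=3^20=23
LDR r7, [r0] → r7=M[112]=21
AND r3, r3, r7 → r3=23&21=21
ADD r0, r0, #4 → r0=112+4=116
ADD r1, r1, #1 → r1=3+1=4
CMP r1, #4  (cmp 4,4)
BNE body: not taken
STR r7, [100] → M[100]=21
halt.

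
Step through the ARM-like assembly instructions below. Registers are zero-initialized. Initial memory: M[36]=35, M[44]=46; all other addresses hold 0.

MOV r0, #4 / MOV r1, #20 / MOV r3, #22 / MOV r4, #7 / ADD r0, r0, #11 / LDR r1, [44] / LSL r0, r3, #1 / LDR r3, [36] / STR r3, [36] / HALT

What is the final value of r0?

44

MOV r0, #4 → r0=4
MOV r1, #20 → r1=20
MOV r3, #22 → r3=22
MOV r4, #7 → r4=7
ADD r0, r0, #11 → r0=4+11=15
LDR r1, [44] → r1=M[44]=46
LSL r0, r3, #1 → r0=22<<1=44
LDR r3, [36] → r3=M[36]=35
STR r3, [36] → M[36]=35
halt.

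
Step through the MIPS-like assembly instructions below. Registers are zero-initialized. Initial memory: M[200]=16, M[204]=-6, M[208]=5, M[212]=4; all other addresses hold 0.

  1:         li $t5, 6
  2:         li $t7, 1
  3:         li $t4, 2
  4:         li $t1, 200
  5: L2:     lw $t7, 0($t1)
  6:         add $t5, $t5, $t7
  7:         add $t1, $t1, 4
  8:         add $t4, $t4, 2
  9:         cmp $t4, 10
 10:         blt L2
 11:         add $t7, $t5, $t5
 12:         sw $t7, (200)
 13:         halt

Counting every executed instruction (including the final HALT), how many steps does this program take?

31

$t5=6
$t7=1
$t4=2
$t1=200
$t7=M[200]=16
$t5=6+16=22
$t1=200+4=204
$t4=2+2=4
cmp $t4, 10  (cmp 4,10)
blt L2: taken
$t7=M[204]=-6
$t5=22+(-6)=16
$t1=204+4=208
$t4=4+2=6
cmp $t4, 10  (cmp 6,10)
blt L2: taken
$t7=M[208]=5
$t5=16+5=21
$t1=208+4=212
$t4=6+2=8
cmp $t4, 10  (cmp 8,10)
blt L2: taken
$t7=M[212]=4
$t5=21+4=25
$t1=212+4=216
$t4=8+2=10
cmp $t4, 10  (cmp 10,10)
blt L2: not taken
$t7=25+25=50
sw $t7, (200) → M[200]=50
halt.
Total executed instructions: 31.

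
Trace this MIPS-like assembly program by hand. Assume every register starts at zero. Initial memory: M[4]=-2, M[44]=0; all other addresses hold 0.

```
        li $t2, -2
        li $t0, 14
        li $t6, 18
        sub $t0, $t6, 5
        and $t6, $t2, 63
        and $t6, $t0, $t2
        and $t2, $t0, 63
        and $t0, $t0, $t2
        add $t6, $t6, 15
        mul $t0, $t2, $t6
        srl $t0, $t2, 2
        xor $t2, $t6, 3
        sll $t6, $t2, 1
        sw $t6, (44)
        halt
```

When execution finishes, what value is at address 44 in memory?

li $t2, -2 → $t2=-2
li $t0, 14 → $t0=14
li $t6, 18 → $t6=18
sub $t0, $t6, 5 → $t0=18-5=13
and $t6, $t2, 63 → $t6=(-2)&63=62
and $t6, $t0, $t2 → $t6=13&(-2)=12
and $t2, $t0, 63 → $t2=13&63=13
and $t0, $t0, $t2 → $t0=13&13=13
add $t6, $t6, 15 → $t6=12+15=27
mul $t0, $t2, $t6 → $t0=13*27=351
srl $t0, $t2, 2 → $t0=13>>2=3
xor $t2, $t6, 3 → $t2=27^3=24
sll $t6, $t2, 1 → $t6=24<<1=48
sw $t6, (44) → M[44]=48
halt.

48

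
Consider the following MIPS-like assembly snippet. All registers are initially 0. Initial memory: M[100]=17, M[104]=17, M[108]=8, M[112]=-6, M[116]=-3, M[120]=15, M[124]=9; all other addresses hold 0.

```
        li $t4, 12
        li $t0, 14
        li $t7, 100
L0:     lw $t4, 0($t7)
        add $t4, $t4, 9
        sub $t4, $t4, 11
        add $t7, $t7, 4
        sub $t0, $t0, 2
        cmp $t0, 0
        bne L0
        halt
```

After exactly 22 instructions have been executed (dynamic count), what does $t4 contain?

6

$t4=12
$t0=14
$t7=100
$t4=M[100]=17
$t4=17+9=26
$t4=26-11=15
$t7=100+4=104
$t0=14-2=12
cmp $t0, 0  (cmp 12,0)
bne L0: taken
$t4=M[104]=17
$t4=17+9=26
$t4=26-11=15
$t7=104+4=108
$t0=12-2=10
cmp $t0, 0  (cmp 10,0)
bne L0: taken
$t4=M[108]=8
$t4=8+9=17
$t4=17-11=6
$t7=108+4=112
$t0=10-2=8
After step 22: $t4 = 6.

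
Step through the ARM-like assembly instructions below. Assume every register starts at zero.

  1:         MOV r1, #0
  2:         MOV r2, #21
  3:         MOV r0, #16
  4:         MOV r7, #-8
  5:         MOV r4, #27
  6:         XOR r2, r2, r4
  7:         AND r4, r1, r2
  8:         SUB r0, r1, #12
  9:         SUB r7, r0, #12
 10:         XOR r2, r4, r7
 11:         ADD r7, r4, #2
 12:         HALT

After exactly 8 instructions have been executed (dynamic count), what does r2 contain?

MOV r1, #0 → r1=0
MOV r2, #21 → r2=21
MOV r0, #16 → r0=16
MOV r7, #-8 → r7=-8
MOV r4, #27 → r4=27
XOR r2, r2, r4 → r2=21^27=14
AND r4, r1, r2 → r4=0&14=0
SUB r0, r1, #12 → r0=0-12=-12
After step 8: r2 = 14.

14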